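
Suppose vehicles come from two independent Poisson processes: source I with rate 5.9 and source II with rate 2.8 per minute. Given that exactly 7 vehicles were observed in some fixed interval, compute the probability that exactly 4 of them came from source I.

0.2468

Given the total, each event is independently from source I with probability p = λ_I/(λ_I+λ_II) = 5.9/8.7 ≈ 0.6782.
So K ~ Binomial(7, 5.9/8.7): P(K = 4) = C(7,4) · (5.9/8.7)^4 · (2.8/8.7)^3 ≈ 0.2468.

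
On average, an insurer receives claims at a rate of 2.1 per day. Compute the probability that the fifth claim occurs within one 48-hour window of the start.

0.4102

Over the interval, μ = 2.1 × 2 = 4.2 (a 48-hour window = 2 days).
The fifth arrival falls in the interval iff at least 5 events occur there: P(S_5 ≤ t) = P(N ≥ 5) = 1 − P(N ≤ 4) ≈ 0.4102.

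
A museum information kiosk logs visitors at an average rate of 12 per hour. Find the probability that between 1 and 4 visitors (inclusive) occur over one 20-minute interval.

0.6105

Over the interval, μ = 12 × 1/3 = 4 (a 20-minute interval = 1/3 hours).
P(1 ≤ N ≤ 4) = Σ_{j=1}^{4} e^(−4) · 4^j/j! ≈ 0.6105.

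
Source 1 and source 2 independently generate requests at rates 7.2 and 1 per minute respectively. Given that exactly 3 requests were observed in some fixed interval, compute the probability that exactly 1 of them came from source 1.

0.0392

Given the total, each event is independently from source 1 with probability p = λ_1/(λ_1+λ_2) = 7.2/8.2 ≈ 0.8780.
So K ~ Binomial(3, 7.2/8.2): P(K = 1) = C(3,1) · (7.2/8.2)^1 · (1/8.2)^2 ≈ 0.0392.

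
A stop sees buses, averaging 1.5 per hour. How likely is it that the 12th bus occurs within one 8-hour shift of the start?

0.5384

Over the interval, μ = 1.5 × 8 = 12 (an 8-hour shift = 8 hours).
The 12th arrival falls in the interval iff at least 12 events occur there: P(S_12 ≤ t) = P(N ≥ 12) = 1 − P(N ≤ 11) ≈ 0.5384.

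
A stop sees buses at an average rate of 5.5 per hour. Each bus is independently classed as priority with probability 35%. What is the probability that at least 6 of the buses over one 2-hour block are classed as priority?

0.1919

Thinning: the buses that are classed as priority themselves form a Poisson process with rate 0.35 × 5.5 = 1.925 per hour.
Over the interval, μ = 1.925 × 2 = 3.85 (a 2-hour block = 2 hours).
P(N ≥ 6) = 1 − P(N ≤ 5) ≈ 0.1919.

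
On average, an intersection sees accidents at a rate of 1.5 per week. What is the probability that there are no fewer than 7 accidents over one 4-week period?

Over the interval, μ = 1.5 × 4 = 6 (a 4-week period = 4 weeks).
P(N ≥ 7) = 1 − P(N ≤ 6) = 1 − Σ_{j=0}^{6} e^(−μ) μ^j/j! ≈ 0.3937.

0.3937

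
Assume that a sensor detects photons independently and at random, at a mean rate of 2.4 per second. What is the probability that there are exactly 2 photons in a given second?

0.2613

With mean μ = 2.4 per second,
P(N = 2) = e^(−μ) μ^2/2! = e^(−2.4) · 2.4^2/2 ≈ 0.2613.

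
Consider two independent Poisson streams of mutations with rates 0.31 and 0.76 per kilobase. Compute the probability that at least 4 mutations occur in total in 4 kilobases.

Independent Poisson processes superpose: combined rate λ = 0.31 + 0.76 = 1.07 per kilobase.
Over the interval, μ = 1.07 × 4 = 4.28 (4 kilobases).
P(N ≥ 4) = 1 − P(N ≤ 3) ≈ 0.6192.

0.6192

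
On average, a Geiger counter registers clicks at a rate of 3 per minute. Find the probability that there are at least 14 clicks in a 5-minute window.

0.6368

Over the interval, μ = 3 × 5 = 15 (a 5-minute window = 5 minutes).
P(N ≥ 14) = 1 − P(N ≤ 13) = 1 − Σ_{j=0}^{13} e^(−μ) μ^j/j! ≈ 0.6368.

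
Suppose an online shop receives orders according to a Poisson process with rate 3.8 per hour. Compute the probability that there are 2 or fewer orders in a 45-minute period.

0.4576

Over the interval, μ = 3.8 × 0.75 = 2.85 (a 45-minute period = 0.75 hours).
P(N ≤ 2) = Σ_{j=0}^{2} e^(−μ) μ^j/j! ≈ 0.4576.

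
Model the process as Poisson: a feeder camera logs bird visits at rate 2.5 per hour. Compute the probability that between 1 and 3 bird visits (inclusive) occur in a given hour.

0.6755

With mean μ = 2.5 per hour,
P(1 ≤ N ≤ 3) = Σ_{j=1}^{3} e^(−2.5) · 2.5^j/j! ≈ 0.6755.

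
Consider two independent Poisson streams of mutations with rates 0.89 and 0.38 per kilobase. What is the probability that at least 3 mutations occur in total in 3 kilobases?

0.7327

Independent Poisson processes superpose: combined rate λ = 0.89 + 0.38 = 1.27 per kilobase.
Over the interval, μ = 1.27 × 3 = 3.81 (3 kilobases).
P(N ≥ 3) = 1 − P(N ≤ 2) ≈ 0.7327.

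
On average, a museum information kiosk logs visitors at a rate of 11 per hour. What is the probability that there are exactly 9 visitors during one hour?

0.1085

With mean μ = 11 per hour,
P(N = 9) = e^(−μ) μ^9/9! = e^(−11) · 11^9/362880 ≈ 0.1085.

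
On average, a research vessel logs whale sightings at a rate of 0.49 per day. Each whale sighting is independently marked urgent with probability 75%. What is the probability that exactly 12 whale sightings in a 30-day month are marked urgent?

0.1097

Thinning: the whale sightings that are marked urgent themselves form a Poisson process with rate 0.75 × 0.49 = 0.3675 per day.
Over the interval, μ = 0.3675 × 30 = 11.025 (a 30-day month = 30 days).
P(N = 12) = e^(−11.025) · 11.025^12/12! ≈ 0.1097.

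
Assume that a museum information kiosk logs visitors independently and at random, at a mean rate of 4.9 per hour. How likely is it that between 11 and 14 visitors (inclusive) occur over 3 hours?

Over the interval, μ = 4.9 × 3 = 14.7 (3 hours).
P(11 ≤ N ≤ 14) = Σ_{j=11}^{14} e^(−14.7) · 14.7^j/j! ≈ 0.3629.

0.3629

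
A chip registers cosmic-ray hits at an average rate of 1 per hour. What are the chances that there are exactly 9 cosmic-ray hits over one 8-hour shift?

0.1241

Over the interval, μ = 1 × 8 = 8 (an 8-hour shift = 8 hours).
P(N = 9) = e^(−μ) μ^9/9! = e^(−8) · 8^9/362880 ≈ 0.1241.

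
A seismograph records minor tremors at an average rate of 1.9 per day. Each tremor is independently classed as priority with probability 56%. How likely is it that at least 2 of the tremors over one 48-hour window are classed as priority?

Thinning: the tremors that are classed as priority themselves form a Poisson process with rate 0.56 × 1.9 = 1.064 per day.
Over the interval, μ = 1.064 × 2 = 2.128 (a 48-hour window = 2 days).
P(N ≥ 2) = 1 − P(N ≤ 1) ≈ 0.6275.

0.6275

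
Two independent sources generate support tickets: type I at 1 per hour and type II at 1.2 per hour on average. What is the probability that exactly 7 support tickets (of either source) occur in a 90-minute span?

Independent Poisson processes superpose: combined rate λ = 1 + 1.2 = 2.2 per hour.
Over the interval, μ = 2.2 × 1.5 = 3.3 (a 90-minute span = 1.5 hours).
P(N = 7) = e^(−3.3) · 3.3^7/7! ≈ 0.0312.

0.0312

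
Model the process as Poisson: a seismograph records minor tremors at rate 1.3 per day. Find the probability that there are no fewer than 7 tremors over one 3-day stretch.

0.1005

Over the interval, μ = 1.3 × 3 = 3.9 (a 3-day stretch = 3 days).
P(N ≥ 7) = 1 − P(N ≤ 6) = 1 − Σ_{j=0}^{6} e^(−μ) μ^j/j! ≈ 0.1005.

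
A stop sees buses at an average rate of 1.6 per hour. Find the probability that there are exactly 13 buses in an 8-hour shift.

0.1098

Over the interval, μ = 1.6 × 8 = 12.8 (an 8-hour shift = 8 hours).
P(N = 13) = e^(−μ) μ^13/13! = e^(−12.8) · 12.8^13/6227020800 ≈ 0.1098.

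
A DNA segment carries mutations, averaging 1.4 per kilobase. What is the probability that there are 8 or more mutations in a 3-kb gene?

0.0639

Over the interval, μ = 1.4 × 3 = 4.2 (a 3-kb gene = 3 kilobases).
P(N ≥ 8) = 1 − P(N ≤ 7) = 1 − Σ_{j=0}^{7} e^(−μ) μ^j/j! ≈ 0.0639.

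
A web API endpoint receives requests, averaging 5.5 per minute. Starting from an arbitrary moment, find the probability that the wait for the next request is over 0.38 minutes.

The wait for the next event is exponential with rate λ = 5.5 per minute.
P(T > 0.38) = e^(−λt) = e^(−5.5 × 0.38) = e^(−2.09) ≈ 0.1237.

0.1237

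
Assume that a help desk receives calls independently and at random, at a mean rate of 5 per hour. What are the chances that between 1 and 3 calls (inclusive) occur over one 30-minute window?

Over the interval, μ = 5 × 0.5 = 2.5 (a 30-minute window = 0.5 hours).
P(1 ≤ N ≤ 3) = Σ_{j=1}^{3} e^(−2.5) · 2.5^j/j! ≈ 0.6755.

0.6755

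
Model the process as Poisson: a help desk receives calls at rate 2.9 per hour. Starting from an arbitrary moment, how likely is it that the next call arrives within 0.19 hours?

0.4236

Inter-arrival times are exponential with rate λ = 2.9 per hour.
P(T ≤ 0.19) = 1 − e^(−λt) = 1 − e^(−2.9 × 0.19) = 1 − e^(−0.551) ≈ 0.4236.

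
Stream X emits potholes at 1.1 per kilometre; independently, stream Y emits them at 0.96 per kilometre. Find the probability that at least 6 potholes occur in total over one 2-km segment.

Independent Poisson processes superpose: combined rate λ = 1.1 + 0.96 = 2.06 per kilometre.
Over the interval, μ = 2.06 × 2 = 4.12 (a 2-km segment = 2 kilometres).
P(N ≥ 6) = 1 − P(N ≤ 5) ≈ 0.2339.

0.2339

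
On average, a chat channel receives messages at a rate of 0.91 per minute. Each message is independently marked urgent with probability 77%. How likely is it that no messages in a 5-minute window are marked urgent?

Thinning: the messages that are marked urgent themselves form a Poisson process with rate 0.77 × 0.91 = 0.7007 per minute.
Over the interval, μ = 0.7007 × 5 = 3.5035 (a 5-minute window = 5 minutes).
P(N = 0) = e^(−3.5035) · 3.5035^0/0! ≈ 0.0301.

0.0301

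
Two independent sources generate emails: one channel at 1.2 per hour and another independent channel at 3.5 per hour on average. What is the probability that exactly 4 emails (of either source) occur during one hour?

0.1849

Independent Poisson processes superpose: combined rate λ = 1.2 + 3.5 = 4.7 per hour.
So μ = 4.7.
P(N = 4) = e^(−4.7) · 4.7^4/4! ≈ 0.1849.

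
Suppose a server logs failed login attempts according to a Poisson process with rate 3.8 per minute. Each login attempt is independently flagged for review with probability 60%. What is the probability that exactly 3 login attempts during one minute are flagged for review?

0.2021

Thinning: the login attempts that are flagged for review themselves form a Poisson process with rate 0.6 × 3.8 = 2.28 per minute.
So μ = 2.28.
P(N = 3) = e^(−2.28) · 2.28^3/3! ≈ 0.2021.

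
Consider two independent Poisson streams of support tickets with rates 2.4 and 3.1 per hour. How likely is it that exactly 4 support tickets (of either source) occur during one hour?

Independent Poisson processes superpose: combined rate λ = 2.4 + 3.1 = 5.5 per hour.
So μ = 5.5.
P(N = 4) = e^(−5.5) · 5.5^4/4! ≈ 0.1558.

0.1558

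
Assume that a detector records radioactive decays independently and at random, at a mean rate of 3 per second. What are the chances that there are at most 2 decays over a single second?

0.4232

With mean μ = 3 per second,
P(N ≤ 2) = Σ_{j=0}^{2} e^(−μ) μ^j/j! ≈ 0.4232.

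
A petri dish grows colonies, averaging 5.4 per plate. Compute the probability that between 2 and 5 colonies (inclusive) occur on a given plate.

0.5172

With mean μ = 5.4 per plate,
P(2 ≤ N ≤ 5) = Σ_{j=2}^{5} e^(−5.4) · 5.4^j/j! ≈ 0.5172.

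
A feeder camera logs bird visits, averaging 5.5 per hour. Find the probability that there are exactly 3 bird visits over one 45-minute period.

0.1891

Over the interval, μ = 5.5 × 0.75 = 4.125 (a 45-minute period = 0.75 hours).
P(N = 3) = e^(−μ) μ^3/3! = e^(−4.125) · 4.125^3/6 ≈ 0.1891.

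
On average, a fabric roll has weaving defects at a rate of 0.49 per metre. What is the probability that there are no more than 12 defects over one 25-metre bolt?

0.5474

Over the interval, μ = 0.49 × 25 = 12.25 (a 25-metre bolt = 25 metres).
P(N ≤ 12) = Σ_{j=0}^{12} e^(−μ) μ^j/j! ≈ 0.5474.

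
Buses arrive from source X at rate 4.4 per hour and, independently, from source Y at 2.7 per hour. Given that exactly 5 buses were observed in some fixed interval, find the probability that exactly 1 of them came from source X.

0.0648

Given the total, each event is independently from source X with probability p = λ_X/(λ_X+λ_Y) = 4.4/7.1 ≈ 0.6197.
So K ~ Binomial(5, 4.4/7.1): P(K = 1) = C(5,1) · (4.4/7.1)^1 · (2.7/7.1)^4 ≈ 0.0648.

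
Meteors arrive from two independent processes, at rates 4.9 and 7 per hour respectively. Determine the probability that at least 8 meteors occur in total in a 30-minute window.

Independent Poisson processes superpose: combined rate λ = 4.9 + 7 = 11.9 per hour.
Over the interval, μ = 11.9 × 0.5 = 5.95 (a 30-minute window = 0.5 hours).
P(N ≥ 8) = 1 − P(N ≤ 7) ≈ 0.2492.

0.2492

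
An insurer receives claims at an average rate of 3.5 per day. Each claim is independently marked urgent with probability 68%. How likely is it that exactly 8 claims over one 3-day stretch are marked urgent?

0.1328

Thinning: the claims that are marked urgent themselves form a Poisson process with rate 0.68 × 3.5 = 2.38 per day.
Over the interval, μ = 2.38 × 3 = 7.14 (a 3-day stretch = 3 days).
P(N = 8) = e^(−7.14) · 7.14^8/8! ≈ 0.1328.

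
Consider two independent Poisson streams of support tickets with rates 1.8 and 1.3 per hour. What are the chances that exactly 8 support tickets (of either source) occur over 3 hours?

0.1269

Independent Poisson processes superpose: combined rate λ = 1.8 + 1.3 = 3.1 per hour.
Over the interval, μ = 3.1 × 3 = 9.3 (3 hours).
P(N = 8) = e^(−9.3) · 9.3^8/8! ≈ 0.1269.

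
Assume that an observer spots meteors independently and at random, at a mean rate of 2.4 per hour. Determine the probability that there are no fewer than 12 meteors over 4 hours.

Over the interval, μ = 2.4 × 4 = 9.6 (4 hours).
P(N ≥ 12) = 1 − P(N ≤ 11) = 1 − Σ_{j=0}^{11} e^(−μ) μ^j/j! ≈ 0.2588.

0.2588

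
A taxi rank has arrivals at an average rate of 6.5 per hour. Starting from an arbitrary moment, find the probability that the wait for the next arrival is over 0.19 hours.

The wait for the next event is exponential with rate λ = 6.5 per hour.
P(T > 0.19) = e^(−λt) = e^(−6.5 × 0.19) = e^(−1.235) ≈ 0.2908.

0.2908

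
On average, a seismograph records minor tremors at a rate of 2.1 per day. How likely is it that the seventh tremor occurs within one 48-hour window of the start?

0.1325

Over the interval, μ = 2.1 × 2 = 4.2 (a 48-hour window = 2 days).
The seventh arrival falls in the interval iff at least 7 events occur there: P(S_7 ≤ t) = P(N ≥ 7) = 1 − P(N ≤ 6) ≈ 0.1325.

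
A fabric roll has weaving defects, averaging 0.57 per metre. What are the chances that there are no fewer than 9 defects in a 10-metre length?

Over the interval, μ = 0.57 × 10 = 5.7 (a 10-metre length = 10 metres).
P(N ≥ 9) = 1 − P(N ≤ 8) = 1 − Σ_{j=0}^{8} e^(−μ) μ^j/j! ≈ 0.1234.

0.1234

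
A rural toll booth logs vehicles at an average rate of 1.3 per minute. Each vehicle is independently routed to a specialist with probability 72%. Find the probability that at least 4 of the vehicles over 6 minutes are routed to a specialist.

Thinning: the vehicles that are routed to a specialist themselves form a Poisson process with rate 0.72 × 1.3 = 0.936 per minute.
Over the interval, μ = 0.936 × 6 = 5.616 (6 minutes).
P(N ≥ 4) = 1 − P(N ≤ 3) ≈ 0.8111.

0.8111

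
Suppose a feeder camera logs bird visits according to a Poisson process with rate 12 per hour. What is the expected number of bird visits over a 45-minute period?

E[N] = λt = 12 × 0.75 = 9 (a 45-minute period = 0.75 hours).

9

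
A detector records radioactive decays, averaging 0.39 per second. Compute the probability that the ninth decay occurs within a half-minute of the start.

Over the interval, μ = 0.39 × 30 = 11.7 (a half-minute = 30 seconds).
The ninth arrival falls in the interval iff at least 9 events occur there: P(S_9 ≤ t) = P(N ≥ 9) = 1 − P(N ≤ 8) ≈ 0.8243.

0.8243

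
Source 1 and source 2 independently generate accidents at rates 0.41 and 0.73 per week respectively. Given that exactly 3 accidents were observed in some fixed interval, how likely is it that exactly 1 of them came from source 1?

Given the total, each event is independently from source 1 with probability p = λ_1/(λ_1+λ_2) = 0.41/1.14 ≈ 0.3596.
So K ~ Binomial(3, 0.41/1.14): P(K = 1) = C(3,1) · (0.41/1.14)^1 · (0.73/1.14)^2 ≈ 0.4424.

0.4424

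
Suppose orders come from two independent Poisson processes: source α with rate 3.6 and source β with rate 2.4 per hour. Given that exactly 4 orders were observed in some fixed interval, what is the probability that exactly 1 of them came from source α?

0.1536

Given the total, each event is independently from source α with probability p = λ_α/(λ_α+λ_β) = 3.6/6 = 0.6000.
So K ~ Binomial(4, 3.6/6): P(K = 1) = C(4,1) · (3.6/6)^1 · (2.4/6)^3 ≈ 0.1536.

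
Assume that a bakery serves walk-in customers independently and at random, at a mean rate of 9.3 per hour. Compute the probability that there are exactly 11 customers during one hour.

0.1031

With mean μ = 9.3 per hour,
P(N = 11) = e^(−μ) μ^11/11! = e^(−9.3) · 9.3^11/39916800 ≈ 0.1031.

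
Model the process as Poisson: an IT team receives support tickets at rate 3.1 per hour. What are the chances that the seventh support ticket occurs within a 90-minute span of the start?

Over the interval, μ = 3.1 × 1.5 = 4.65 (a 90-minute span = 1.5 hours).
The seventh arrival falls in the interval iff at least 7 events occur there: P(S_7 ≤ t) = P(N ≥ 7) = 1 − P(N ≤ 6) ≈ 0.1886.

0.1886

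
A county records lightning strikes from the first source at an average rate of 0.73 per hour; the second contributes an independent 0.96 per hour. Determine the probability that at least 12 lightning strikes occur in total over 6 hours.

Independent Poisson processes superpose: combined rate λ = 0.73 + 0.96 = 1.69 per hour.
Over the interval, μ = 1.69 × 6 = 10.14 (6 hours).
P(N ≥ 12) = 1 − P(N ≤ 11) ≈ 0.3193.

0.3193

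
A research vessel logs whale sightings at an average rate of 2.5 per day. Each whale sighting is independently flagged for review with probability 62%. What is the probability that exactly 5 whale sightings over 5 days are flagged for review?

Thinning: the whale sightings that are flagged for review themselves form a Poisson process with rate 0.62 × 2.5 = 1.55 per day.
Over the interval, μ = 1.55 × 5 = 7.75 (5 days).
P(N = 5) = e^(−7.75) · 7.75^5/5! ≈ 0.1004.

0.1004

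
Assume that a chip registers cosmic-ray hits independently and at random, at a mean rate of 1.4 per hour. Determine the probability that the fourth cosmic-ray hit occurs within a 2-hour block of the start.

0.3081

Over the interval, μ = 1.4 × 2 = 2.8 (a 2-hour block = 2 hours).
The fourth arrival falls in the interval iff at least 4 events occur there: P(S_4 ≤ t) = P(N ≥ 4) = 1 − P(N ≤ 3) ≈ 0.3081.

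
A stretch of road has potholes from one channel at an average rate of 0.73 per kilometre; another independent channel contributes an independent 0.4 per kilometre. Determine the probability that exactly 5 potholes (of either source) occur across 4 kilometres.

0.1712

Independent Poisson processes superpose: combined rate λ = 0.73 + 0.4 = 1.13 per kilometre.
Over the interval, μ = 1.13 × 4 = 4.52 (4 kilometres).
P(N = 5) = e^(−4.52) · 4.52^5/5! ≈ 0.1712.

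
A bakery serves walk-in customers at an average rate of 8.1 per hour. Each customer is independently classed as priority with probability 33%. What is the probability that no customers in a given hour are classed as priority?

Thinning: the customers that are classed as priority themselves form a Poisson process with rate 0.33 × 8.1 = 2.673 per hour.
So μ = 2.673.
P(N = 0) = e^(−2.673) · 2.673^0/0! ≈ 0.0690.

0.0690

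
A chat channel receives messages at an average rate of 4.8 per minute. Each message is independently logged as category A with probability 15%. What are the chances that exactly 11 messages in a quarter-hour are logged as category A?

0.1192

Thinning: the messages that are logged as category A themselves form a Poisson process with rate 0.15 × 4.8 = 0.72 per minute.
Over the interval, μ = 0.72 × 15 = 10.8 (a quarter-hour = 15 minutes).
P(N = 11) = e^(−10.8) · 10.8^11/11! ≈ 0.1192.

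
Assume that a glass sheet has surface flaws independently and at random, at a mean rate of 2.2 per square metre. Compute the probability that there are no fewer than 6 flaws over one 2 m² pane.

Over the interval, μ = 2.2 × 2 = 4.4 (a 2 m² pane = 2 square metres).
P(N ≥ 6) = 1 − P(N ≤ 5) = 1 − Σ_{j=0}^{5} e^(−μ) μ^j/j! ≈ 0.2801.

0.2801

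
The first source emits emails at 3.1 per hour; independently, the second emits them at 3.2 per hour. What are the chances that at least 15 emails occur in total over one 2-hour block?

Independent Poisson processes superpose: combined rate λ = 3.1 + 3.2 = 6.3 per hour.
Over the interval, μ = 6.3 × 2 = 12.6 (a 2-hour block = 2 hours).
P(N ≥ 15) = 1 − P(N ≤ 14) ≈ 0.2847.

0.2847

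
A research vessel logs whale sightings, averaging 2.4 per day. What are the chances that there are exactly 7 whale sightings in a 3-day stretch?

0.1486

Over the interval, μ = 2.4 × 3 = 7.2 (a 3-day stretch = 3 days).
P(N = 7) = e^(−μ) μ^7/7! = e^(−7.2) · 7.2^7/5040 ≈ 0.1486.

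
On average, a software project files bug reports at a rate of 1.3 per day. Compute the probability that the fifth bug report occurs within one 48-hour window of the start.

0.1226

Over the interval, μ = 1.3 × 2 = 2.6 (a 48-hour window = 2 days).
The fifth arrival falls in the interval iff at least 5 events occur there: P(S_5 ≤ t) = P(N ≥ 5) = 1 − P(N ≤ 4) ≈ 0.1226.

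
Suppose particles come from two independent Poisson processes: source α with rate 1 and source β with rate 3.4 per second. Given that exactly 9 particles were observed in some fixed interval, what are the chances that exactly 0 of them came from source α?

Given the total, each event is independently from source α with probability p = λ_α/(λ_α+λ_β) = 1/4.4 ≈ 0.2273.
So K ~ Binomial(9, 1/4.4): P(K = 0) = C(9,0) · (1/4.4)^0 · (3.4/4.4)^9 ≈ 0.0982.

0.0982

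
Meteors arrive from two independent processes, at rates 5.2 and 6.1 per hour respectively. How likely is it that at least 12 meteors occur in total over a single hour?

0.4565

Independent Poisson processes superpose: combined rate λ = 5.2 + 6.1 = 11.3 per hour.
So μ = 11.3.
P(N ≥ 12) = 1 − P(N ≤ 11) ≈ 0.4565.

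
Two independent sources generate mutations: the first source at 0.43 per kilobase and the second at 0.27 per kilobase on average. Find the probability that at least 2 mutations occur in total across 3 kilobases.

Independent Poisson processes superpose: combined rate λ = 0.43 + 0.27 = 0.7 per kilobase.
Over the interval, μ = 0.7 × 3 = 2.1 (3 kilobases).
P(N ≥ 2) = 1 − P(N ≤ 1) ≈ 0.6204.

0.6204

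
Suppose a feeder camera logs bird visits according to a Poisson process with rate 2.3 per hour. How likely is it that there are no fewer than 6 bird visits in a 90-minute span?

Over the interval, μ = 2.3 × 1.5 = 3.45 (a 90-minute span = 1.5 hours).
P(N ≥ 6) = 1 − P(N ≤ 5) = 1 − Σ_{j=0}^{5} e^(−μ) μ^j/j! ≈ 0.1358.

0.1358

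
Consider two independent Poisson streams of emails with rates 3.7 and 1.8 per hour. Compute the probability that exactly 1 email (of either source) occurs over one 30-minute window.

0.1758

Independent Poisson processes superpose: combined rate λ = 3.7 + 1.8 = 5.5 per hour.
Over the interval, μ = 5.5 × 0.5 = 2.75 (a 30-minute window = 0.5 hours).
P(N = 1) = e^(−2.75) · 2.75^1/1! ≈ 0.1758.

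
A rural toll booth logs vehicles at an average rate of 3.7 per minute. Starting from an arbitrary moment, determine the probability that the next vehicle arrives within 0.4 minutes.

Inter-arrival times are exponential with rate λ = 3.7 per minute.
P(T ≤ 0.4) = 1 − e^(−λt) = 1 − e^(−3.7 × 0.4) = 1 − e^(−1.48) ≈ 0.7724.

0.7724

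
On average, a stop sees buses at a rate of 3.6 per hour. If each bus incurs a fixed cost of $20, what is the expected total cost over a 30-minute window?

E[N] = 3.6 × 0.5 = 1.8 (a 30-minute window = 0.5 hours); E[cost] = 1.8 × $20 = $36.

$36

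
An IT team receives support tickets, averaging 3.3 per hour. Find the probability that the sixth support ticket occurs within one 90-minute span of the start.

0.3753

Over the interval, μ = 3.3 × 1.5 = 4.95 (a 90-minute span = 1.5 hours).
The sixth arrival falls in the interval iff at least 6 events occur there: P(S_6 ≤ t) = P(N ≥ 6) = 1 − P(N ≤ 5) ≈ 0.3753.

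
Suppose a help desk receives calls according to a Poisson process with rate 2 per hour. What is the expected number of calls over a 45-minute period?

1.5

E[N] = λt = 2 × 0.75 = 1.5 (a 45-minute period = 0.75 hours).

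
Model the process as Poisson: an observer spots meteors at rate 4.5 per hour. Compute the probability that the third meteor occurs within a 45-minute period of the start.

0.6554

Over the interval, μ = 4.5 × 0.75 = 3.375 (a 45-minute period = 0.75 hours).
The third arrival falls in the interval iff at least 3 events occur there: P(S_3 ≤ t) = P(N ≥ 3) = 1 − P(N ≤ 2) ≈ 0.6554.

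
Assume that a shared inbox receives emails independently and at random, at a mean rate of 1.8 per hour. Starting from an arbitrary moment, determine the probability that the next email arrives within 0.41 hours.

0.5219

Inter-arrival times are exponential with rate λ = 1.8 per hour.
P(T ≤ 0.41) = 1 − e^(−λt) = 1 − e^(−1.8 × 0.41) = 1 − e^(−0.738) ≈ 0.5219.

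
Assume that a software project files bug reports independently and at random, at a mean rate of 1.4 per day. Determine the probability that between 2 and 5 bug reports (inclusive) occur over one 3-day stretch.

0.6752

Over the interval, μ = 1.4 × 3 = 4.2 (a 3-day stretch = 3 days).
P(2 ≤ N ≤ 5) = Σ_{j=2}^{5} e^(−4.2) · 4.2^j/j! ≈ 0.6752.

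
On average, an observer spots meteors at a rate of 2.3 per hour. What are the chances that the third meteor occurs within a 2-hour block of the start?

Over the interval, μ = 2.3 × 2 = 4.6 (a 2-hour block = 2 hours).
The third arrival falls in the interval iff at least 3 events occur there: P(S_3 ≤ t) = P(N ≥ 3) = 1 − P(N ≤ 2) ≈ 0.8374.

0.8374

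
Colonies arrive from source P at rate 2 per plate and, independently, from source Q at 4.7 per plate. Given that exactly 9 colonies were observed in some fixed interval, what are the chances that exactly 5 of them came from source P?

Given the total, each event is independently from source P with probability p = λ_P/(λ_P+λ_Q) = 2/6.7 ≈ 0.2985.
So K ~ Binomial(9, 2/6.7): P(K = 5) = C(9,5) · (2/6.7)^5 · (4.7/6.7)^4 ≈ 0.0723.

0.0723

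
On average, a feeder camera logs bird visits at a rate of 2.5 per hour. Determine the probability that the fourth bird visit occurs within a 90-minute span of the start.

0.5162

Over the interval, μ = 2.5 × 1.5 = 3.75 (a 90-minute span = 1.5 hours).
The fourth arrival falls in the interval iff at least 4 events occur there: P(S_4 ≤ t) = P(N ≥ 4) = 1 − P(N ≤ 3) ≈ 0.5162.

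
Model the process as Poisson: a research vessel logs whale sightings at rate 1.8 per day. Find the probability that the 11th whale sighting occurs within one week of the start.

Over the interval, μ = 1.8 × 7 = 12.6 (a week = 7 days).
The 11th arrival falls in the interval iff at least 11 events occur there: P(S_11 ≤ t) = P(N ≥ 11) = 1 − P(N ≤ 10) ≈ 0.7124.

0.7124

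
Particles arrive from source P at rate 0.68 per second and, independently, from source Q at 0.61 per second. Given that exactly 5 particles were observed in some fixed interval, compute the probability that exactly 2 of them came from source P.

0.2938

Given the total, each event is independently from source P with probability p = λ_P/(λ_P+λ_Q) = 0.68/1.29 ≈ 0.5271.
So K ~ Binomial(5, 0.68/1.29): P(K = 2) = C(5,2) · (0.68/1.29)^2 · (0.61/1.29)^3 ≈ 0.2938.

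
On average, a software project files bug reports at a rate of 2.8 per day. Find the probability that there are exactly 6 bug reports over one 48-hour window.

0.1584

Over the interval, μ = 2.8 × 2 = 5.6 (a 48-hour window = 2 days).
P(N = 6) = e^(−μ) μ^6/6! = e^(−5.6) · 5.6^6/720 ≈ 0.1584.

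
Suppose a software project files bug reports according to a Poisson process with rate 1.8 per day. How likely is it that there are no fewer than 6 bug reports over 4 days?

Over the interval, μ = 1.8 × 4 = 7.2 (4 days).
P(N ≥ 6) = 1 − P(N ≤ 5) = 1 − Σ_{j=0}^{5} e^(−μ) μ^j/j! ≈ 0.7241.

0.7241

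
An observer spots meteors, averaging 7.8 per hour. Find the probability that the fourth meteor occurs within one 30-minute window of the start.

Over the interval, μ = 7.8 × 0.5 = 3.9 (a 30-minute window = 0.5 hours).
The fourth arrival falls in the interval iff at least 4 events occur there: P(S_4 ≤ t) = P(N ≥ 4) = 1 − P(N ≤ 3) ≈ 0.5468.

0.5468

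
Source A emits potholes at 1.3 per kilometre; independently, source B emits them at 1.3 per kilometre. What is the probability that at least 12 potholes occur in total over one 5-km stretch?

Independent Poisson processes superpose: combined rate λ = 1.3 + 1.3 = 2.6 per kilometre.
Over the interval, μ = 2.6 × 5 = 13 (a 5-km stretch = 5 kilometres).
P(N ≥ 12) = 1 − P(N ≤ 11) ≈ 0.6468.

0.6468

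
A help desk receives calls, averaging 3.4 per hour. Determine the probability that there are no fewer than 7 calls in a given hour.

With mean μ = 3.4 per hour,
P(N ≥ 7) = 1 − P(N ≤ 6) = 1 − Σ_{j=0}^{6} e^(−μ) μ^j/j! ≈ 0.0579.

0.0579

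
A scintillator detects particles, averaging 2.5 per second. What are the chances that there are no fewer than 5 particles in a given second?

With mean μ = 2.5 per second,
P(N ≥ 5) = 1 − P(N ≤ 4) = 1 − Σ_{j=0}^{4} e^(−μ) μ^j/j! ≈ 0.1088.

0.1088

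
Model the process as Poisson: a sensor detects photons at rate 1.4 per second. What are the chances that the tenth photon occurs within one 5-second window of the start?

0.1695

Over the interval, μ = 1.4 × 5 = 7 (a 5-second window = 5 seconds).
The tenth arrival falls in the interval iff at least 10 events occur there: P(S_10 ≤ t) = P(N ≥ 10) = 1 − P(N ≤ 9) ≈ 0.1695.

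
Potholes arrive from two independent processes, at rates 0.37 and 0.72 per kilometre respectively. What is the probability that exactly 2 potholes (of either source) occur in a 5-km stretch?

0.0638

Independent Poisson processes superpose: combined rate λ = 0.37 + 0.72 = 1.09 per kilometre.
Over the interval, μ = 1.09 × 5 = 5.45 (a 5-km stretch = 5 kilometres).
P(N = 2) = e^(−5.45) · 5.45^2/2! ≈ 0.0638.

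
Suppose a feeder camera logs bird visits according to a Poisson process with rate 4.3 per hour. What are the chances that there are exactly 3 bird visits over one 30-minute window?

Over the interval, μ = 4.3 × 0.5 = 2.15 (a 30-minute window = 0.5 hours).
P(N = 3) = e^(−μ) μ^3/3! = e^(−2.15) · 2.15^3/6 ≈ 0.1929.

0.1929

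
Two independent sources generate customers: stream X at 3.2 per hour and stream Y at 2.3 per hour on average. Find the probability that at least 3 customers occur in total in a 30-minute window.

0.5185

Independent Poisson processes superpose: combined rate λ = 3.2 + 2.3 = 5.5 per hour.
Over the interval, μ = 5.5 × 0.5 = 2.75 (a 30-minute window = 0.5 hours).
P(N ≥ 3) = 1 − P(N ≤ 2) ≈ 0.5185.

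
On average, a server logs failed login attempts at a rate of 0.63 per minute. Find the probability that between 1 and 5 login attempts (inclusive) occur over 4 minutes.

0.8762

Over the interval, μ = 0.63 × 4 = 2.52 (4 minutes).
P(1 ≤ N ≤ 5) = Σ_{j=1}^{5} e^(−2.52) · 2.52^j/j! ≈ 0.8762.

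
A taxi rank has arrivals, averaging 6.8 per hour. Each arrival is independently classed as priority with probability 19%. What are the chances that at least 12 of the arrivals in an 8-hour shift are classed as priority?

0.3420

Thinning: the arrivals that are classed as priority themselves form a Poisson process with rate 0.19 × 6.8 = 1.292 per hour.
Over the interval, μ = 1.292 × 8 = 10.336 (an 8-hour shift = 8 hours).
P(N ≥ 12) = 1 − P(N ≤ 11) ≈ 0.3420.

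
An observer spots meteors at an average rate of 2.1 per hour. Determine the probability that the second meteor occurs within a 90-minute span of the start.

Over the interval, μ = 2.1 × 1.5 = 3.15 (a 90-minute span = 1.5 hours).
The second arrival falls in the interval iff at least 2 events occur there: P(S_2 ≤ t) = P(N ≥ 2) = 1 − P(N ≤ 1) ≈ 0.8222.

0.8222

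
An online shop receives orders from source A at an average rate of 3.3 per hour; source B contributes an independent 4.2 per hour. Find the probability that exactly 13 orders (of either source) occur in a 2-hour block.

Independent Poisson processes superpose: combined rate λ = 3.3 + 4.2 = 7.5 per hour.
Over the interval, μ = 7.5 × 2 = 15 (a 2-hour block = 2 hours).
P(N = 13) = e^(−15) · 15^13/13! ≈ 0.0956.

0.0956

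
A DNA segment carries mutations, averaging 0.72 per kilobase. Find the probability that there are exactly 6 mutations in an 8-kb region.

0.1598

Over the interval, μ = 0.72 × 8 = 5.76 (an 8-kb region = 8 kilobases).
P(N = 6) = e^(−μ) μ^6/6! = e^(−5.76) · 5.76^6/720 ≈ 0.1598.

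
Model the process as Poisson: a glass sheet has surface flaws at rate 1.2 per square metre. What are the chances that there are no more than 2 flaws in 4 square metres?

0.1425

Over the interval, μ = 1.2 × 4 = 4.8 (4 square metres).
P(N ≤ 2) = Σ_{j=0}^{2} e^(−μ) μ^j/j! ≈ 0.1425.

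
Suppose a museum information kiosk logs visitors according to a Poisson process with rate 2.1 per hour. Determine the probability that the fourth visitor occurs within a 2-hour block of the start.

Over the interval, μ = 2.1 × 2 = 4.2 (a 2-hour block = 2 hours).
The fourth arrival falls in the interval iff at least 4 events occur there: P(S_4 ≤ t) = P(N ≥ 4) = 1 − P(N ≤ 3) ≈ 0.6046.

0.6046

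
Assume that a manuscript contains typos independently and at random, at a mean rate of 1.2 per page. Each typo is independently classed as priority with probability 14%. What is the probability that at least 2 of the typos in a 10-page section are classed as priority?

Thinning: the typos that are classed as priority themselves form a Poisson process with rate 0.14 × 1.2 = 0.168 per page.
Over the interval, μ = 0.168 × 10 = 1.68 (a 10-page section = 10 pages).
P(N ≥ 2) = 1 − P(N ≤ 1) ≈ 0.5005.

0.5005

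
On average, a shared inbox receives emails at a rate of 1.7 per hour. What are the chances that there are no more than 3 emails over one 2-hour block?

Over the interval, μ = 1.7 × 2 = 3.4 (a 2-hour block = 2 hours).
P(N ≤ 3) = Σ_{j=0}^{3} e^(−μ) μ^j/j! ≈ 0.5584.

0.5584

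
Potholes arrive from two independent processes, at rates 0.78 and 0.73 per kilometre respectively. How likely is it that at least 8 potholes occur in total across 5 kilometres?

Independent Poisson processes superpose: combined rate λ = 0.78 + 0.73 = 1.51 per kilometre.
Over the interval, μ = 1.51 × 5 = 7.55 (5 kilometres).
P(N ≥ 8) = 1 − P(N ≤ 7) ≈ 0.4827.

0.4827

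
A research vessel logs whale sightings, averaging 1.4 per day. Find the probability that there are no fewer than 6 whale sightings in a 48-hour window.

0.0651

Over the interval, μ = 1.4 × 2 = 2.8 (a 48-hour window = 2 days).
P(N ≥ 6) = 1 − P(N ≤ 5) = 1 − Σ_{j=0}^{5} e^(−μ) μ^j/j! ≈ 0.0651.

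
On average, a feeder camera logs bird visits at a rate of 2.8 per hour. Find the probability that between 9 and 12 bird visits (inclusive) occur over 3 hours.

0.3781

Over the interval, μ = 2.8 × 3 = 8.4 (3 hours).
P(9 ≤ N ≤ 12) = Σ_{j=9}^{12} e^(−8.4) · 8.4^j/j! ≈ 0.3781.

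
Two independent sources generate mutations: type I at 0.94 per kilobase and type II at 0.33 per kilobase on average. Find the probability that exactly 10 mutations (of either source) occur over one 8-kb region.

0.1250

Independent Poisson processes superpose: combined rate λ = 0.94 + 0.33 = 1.27 per kilobase.
Over the interval, μ = 1.27 × 8 = 10.16 (an 8-kb region = 8 kilobases).
P(N = 10) = e^(−10.16) · 10.16^10/10! ≈ 0.1250.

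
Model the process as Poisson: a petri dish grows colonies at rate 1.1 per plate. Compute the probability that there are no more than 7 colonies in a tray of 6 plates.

0.6581

Over the interval, μ = 1.1 × 6 = 6.6 (a tray of 6 plates = 6 plates).
P(N ≤ 7) = Σ_{j=0}^{7} e^(−μ) μ^j/j! ≈ 0.6581.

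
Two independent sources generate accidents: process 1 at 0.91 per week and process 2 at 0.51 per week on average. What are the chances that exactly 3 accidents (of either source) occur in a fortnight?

0.2231

Independent Poisson processes superpose: combined rate λ = 0.91 + 0.51 = 1.42 per week.
Over the interval, μ = 1.42 × 2 = 2.84 (a fortnight = 2 weeks).
P(N = 3) = e^(−2.84) · 2.84^3/3! ≈ 0.2231.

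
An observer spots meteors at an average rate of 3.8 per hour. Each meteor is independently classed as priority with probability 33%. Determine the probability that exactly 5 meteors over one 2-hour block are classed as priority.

0.0673

Thinning: the meteors that are classed as priority themselves form a Poisson process with rate 0.33 × 3.8 = 1.254 per hour.
Over the interval, μ = 1.254 × 2 = 2.508 (a 2-hour block = 2 hours).
P(N = 5) = e^(−2.508) · 2.508^5/5! ≈ 0.0673.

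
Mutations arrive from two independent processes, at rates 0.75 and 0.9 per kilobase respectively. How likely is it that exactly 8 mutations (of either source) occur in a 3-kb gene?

0.0633

Independent Poisson processes superpose: combined rate λ = 0.75 + 0.9 = 1.65 per kilobase.
Over the interval, μ = 1.65 × 3 = 4.95 (a 3-kb gene = 3 kilobases).
P(N = 8) = e^(−4.95) · 4.95^8/8! ≈ 0.0633.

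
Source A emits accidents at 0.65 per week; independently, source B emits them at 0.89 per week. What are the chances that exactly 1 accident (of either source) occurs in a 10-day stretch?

0.2438

Independent Poisson processes superpose: combined rate λ = 0.65 + 0.89 = 1.54 per week.
Over the interval, μ = 1.54 × 10/7 = 2.2 (a 10-day stretch = 10/7 weeks).
P(N = 1) = e^(−2.2) · 2.2^1/1! ≈ 0.2438.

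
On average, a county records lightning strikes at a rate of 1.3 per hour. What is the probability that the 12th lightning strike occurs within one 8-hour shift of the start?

Over the interval, μ = 1.3 × 8 = 10.4 (an 8-hour shift = 8 hours).
The 12th arrival falls in the interval iff at least 12 events occur there: P(S_12 ≤ t) = P(N ≥ 12) = 1 − P(N ≤ 11) ≈ 0.3495.

0.3495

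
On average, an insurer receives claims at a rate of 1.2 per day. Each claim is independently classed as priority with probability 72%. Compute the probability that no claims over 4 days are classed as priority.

Thinning: the claims that are classed as priority themselves form a Poisson process with rate 0.72 × 1.2 = 0.864 per day.
Over the interval, μ = 0.864 × 4 = 3.456 (4 days).
P(N = 0) = e^(−3.456) · 3.456^0/0! ≈ 0.0316.

0.0316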